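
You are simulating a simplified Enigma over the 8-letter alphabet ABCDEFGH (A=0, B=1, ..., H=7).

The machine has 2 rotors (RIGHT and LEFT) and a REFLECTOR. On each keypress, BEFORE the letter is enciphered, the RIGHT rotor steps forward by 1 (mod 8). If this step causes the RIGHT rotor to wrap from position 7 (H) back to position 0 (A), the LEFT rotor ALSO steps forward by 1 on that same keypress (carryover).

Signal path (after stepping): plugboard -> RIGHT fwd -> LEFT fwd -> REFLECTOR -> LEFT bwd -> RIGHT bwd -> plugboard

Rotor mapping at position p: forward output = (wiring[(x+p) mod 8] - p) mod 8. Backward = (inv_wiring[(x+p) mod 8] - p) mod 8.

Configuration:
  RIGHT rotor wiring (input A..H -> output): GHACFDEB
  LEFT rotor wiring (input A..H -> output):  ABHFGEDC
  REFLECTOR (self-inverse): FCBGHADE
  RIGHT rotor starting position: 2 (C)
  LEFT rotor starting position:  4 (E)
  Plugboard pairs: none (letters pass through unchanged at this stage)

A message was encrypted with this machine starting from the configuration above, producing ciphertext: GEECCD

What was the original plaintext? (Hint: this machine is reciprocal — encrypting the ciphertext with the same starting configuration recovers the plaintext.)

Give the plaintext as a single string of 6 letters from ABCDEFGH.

Char 1 ('G'): step: R->3, L=4; G->plug->G->R->E->L->E->refl->H->L'->C->R'->B->plug->B
Char 2 ('E'): step: R->4, L=4; E->plug->E->R->C->L->H->refl->E->L'->E->R'->G->plug->G
Char 3 ('E'): step: R->5, L=4; E->plug->E->R->C->L->H->refl->E->L'->E->R'->C->plug->C
Char 4 ('C'): step: R->6, L=4; C->plug->C->R->A->L->C->refl->B->L'->H->R'->G->plug->G
Char 5 ('C'): step: R->7, L=4; C->plug->C->R->A->L->C->refl->B->L'->H->R'->B->plug->B
Char 6 ('D'): step: R->0, L->5 (L advanced); D->plug->D->R->C->L->F->refl->A->L'->G->R'->A->plug->A

Answer: BGCGBA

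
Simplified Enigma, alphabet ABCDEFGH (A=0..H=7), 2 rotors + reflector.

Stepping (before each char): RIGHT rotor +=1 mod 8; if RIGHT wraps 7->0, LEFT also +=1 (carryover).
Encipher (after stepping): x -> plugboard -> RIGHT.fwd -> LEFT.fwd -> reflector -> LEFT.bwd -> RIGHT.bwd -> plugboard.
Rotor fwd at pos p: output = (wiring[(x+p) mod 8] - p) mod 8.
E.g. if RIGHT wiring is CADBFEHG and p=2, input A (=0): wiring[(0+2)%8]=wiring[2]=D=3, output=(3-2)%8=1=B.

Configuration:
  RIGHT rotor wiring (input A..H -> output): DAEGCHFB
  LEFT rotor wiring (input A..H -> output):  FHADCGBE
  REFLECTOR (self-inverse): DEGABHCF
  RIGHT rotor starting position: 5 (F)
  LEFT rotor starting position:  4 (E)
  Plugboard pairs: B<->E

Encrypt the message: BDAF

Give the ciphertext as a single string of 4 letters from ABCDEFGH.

Answer: GFGB

Derivation:
Char 1 ('B'): step: R->6, L=4; B->plug->E->R->G->L->E->refl->B->L'->E->R'->G->plug->G
Char 2 ('D'): step: R->7, L=4; D->plug->D->R->F->L->D->refl->A->L'->D->R'->F->plug->F
Char 3 ('A'): step: R->0, L->5 (L advanced); A->plug->A->R->D->L->A->refl->D->L'->F->R'->G->plug->G
Char 4 ('F'): step: R->1, L=5; F->plug->F->R->E->L->C->refl->G->L'->G->R'->E->plug->B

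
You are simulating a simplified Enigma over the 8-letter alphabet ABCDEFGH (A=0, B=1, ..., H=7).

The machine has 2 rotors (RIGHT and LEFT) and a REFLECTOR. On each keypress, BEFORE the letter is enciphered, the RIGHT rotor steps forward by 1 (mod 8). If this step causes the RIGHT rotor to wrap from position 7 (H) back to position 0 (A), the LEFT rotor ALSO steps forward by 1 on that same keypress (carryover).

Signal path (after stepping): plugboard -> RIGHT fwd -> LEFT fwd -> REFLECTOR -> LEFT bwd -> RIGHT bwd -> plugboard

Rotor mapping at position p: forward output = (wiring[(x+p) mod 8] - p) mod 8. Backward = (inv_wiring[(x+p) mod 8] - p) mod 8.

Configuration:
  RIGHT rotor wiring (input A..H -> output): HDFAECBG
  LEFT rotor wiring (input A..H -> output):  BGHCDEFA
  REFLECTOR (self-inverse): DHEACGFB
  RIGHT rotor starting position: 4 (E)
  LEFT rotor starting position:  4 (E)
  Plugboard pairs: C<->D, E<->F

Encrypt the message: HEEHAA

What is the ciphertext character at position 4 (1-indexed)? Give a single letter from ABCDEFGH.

Char 1 ('H'): step: R->5, L=4; H->plug->H->R->H->L->G->refl->F->L'->E->R'->B->plug->B
Char 2 ('E'): step: R->6, L=4; E->plug->F->R->C->L->B->refl->H->L'->A->R'->B->plug->B
Char 3 ('E'): step: R->7, L=4; E->plug->F->R->F->L->C->refl->E->L'->D->R'->G->plug->G
Char 4 ('H'): step: R->0, L->5 (L advanced); H->plug->H->R->G->L->F->refl->G->L'->H->R'->A->plug->A

A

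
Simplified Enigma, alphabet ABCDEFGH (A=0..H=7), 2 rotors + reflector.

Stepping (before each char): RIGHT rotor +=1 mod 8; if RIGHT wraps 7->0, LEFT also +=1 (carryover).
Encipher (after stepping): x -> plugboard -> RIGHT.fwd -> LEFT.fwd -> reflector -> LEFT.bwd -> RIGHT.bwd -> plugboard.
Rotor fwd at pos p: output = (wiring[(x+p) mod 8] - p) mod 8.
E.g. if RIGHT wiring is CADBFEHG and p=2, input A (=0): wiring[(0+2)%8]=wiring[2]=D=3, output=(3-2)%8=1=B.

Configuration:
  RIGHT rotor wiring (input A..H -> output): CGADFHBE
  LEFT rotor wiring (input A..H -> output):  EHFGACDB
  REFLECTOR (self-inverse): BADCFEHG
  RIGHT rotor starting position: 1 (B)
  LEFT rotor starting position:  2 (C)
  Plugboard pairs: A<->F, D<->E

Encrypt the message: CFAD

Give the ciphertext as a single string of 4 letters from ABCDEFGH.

Answer: HECC

Derivation:
Char 1 ('C'): step: R->2, L=2; C->plug->C->R->D->L->A->refl->B->L'->E->R'->H->plug->H
Char 2 ('F'): step: R->3, L=2; F->plug->A->R->A->L->D->refl->C->L'->G->R'->D->plug->E
Char 3 ('A'): step: R->4, L=2; A->plug->F->R->C->L->G->refl->H->L'->F->R'->C->plug->C
Char 4 ('D'): step: R->5, L=2; D->plug->E->R->B->L->E->refl->F->L'->H->R'->C->plug->C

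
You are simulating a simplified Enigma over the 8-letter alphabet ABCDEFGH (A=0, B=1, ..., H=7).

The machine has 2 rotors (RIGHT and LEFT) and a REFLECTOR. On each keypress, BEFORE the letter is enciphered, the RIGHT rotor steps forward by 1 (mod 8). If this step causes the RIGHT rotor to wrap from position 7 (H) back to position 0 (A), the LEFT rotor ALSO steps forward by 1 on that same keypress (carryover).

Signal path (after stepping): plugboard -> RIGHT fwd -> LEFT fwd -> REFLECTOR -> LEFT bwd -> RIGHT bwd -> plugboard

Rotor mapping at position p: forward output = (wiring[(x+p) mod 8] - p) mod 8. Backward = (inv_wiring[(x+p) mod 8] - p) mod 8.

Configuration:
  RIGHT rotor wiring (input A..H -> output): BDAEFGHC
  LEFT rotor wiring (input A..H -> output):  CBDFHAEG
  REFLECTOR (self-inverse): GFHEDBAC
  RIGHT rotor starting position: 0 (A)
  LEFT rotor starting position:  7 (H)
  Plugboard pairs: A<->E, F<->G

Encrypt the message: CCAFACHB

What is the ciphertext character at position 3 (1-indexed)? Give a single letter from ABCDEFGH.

Char 1 ('C'): step: R->1, L=7; C->plug->C->R->D->L->E->refl->D->L'->B->R'->G->plug->F
Char 2 ('C'): step: R->2, L=7; C->plug->C->R->D->L->E->refl->D->L'->B->R'->H->plug->H
Char 3 ('A'): step: R->3, L=7; A->plug->E->R->H->L->F->refl->B->L'->G->R'->F->plug->G

G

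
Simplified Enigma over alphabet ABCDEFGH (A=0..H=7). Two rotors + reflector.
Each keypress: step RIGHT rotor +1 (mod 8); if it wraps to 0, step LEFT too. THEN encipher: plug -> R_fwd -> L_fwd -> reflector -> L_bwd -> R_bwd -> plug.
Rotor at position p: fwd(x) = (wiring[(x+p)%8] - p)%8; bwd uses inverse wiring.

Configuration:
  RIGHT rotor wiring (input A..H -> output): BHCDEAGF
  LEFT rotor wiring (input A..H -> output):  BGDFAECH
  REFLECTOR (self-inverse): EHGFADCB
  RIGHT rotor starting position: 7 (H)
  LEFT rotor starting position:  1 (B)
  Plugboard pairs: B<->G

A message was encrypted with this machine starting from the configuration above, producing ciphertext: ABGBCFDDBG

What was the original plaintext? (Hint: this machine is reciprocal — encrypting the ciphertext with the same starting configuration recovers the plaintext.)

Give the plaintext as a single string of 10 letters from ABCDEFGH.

Char 1 ('A'): step: R->0, L->2 (L advanced); A->plug->A->R->B->L->D->refl->F->L'->F->R'->H->plug->H
Char 2 ('B'): step: R->1, L=2; B->plug->G->R->E->L->A->refl->E->L'->H->R'->E->plug->E
Char 3 ('G'): step: R->2, L=2; G->plug->B->R->B->L->D->refl->F->L'->F->R'->H->plug->H
Char 4 ('B'): step: R->3, L=2; B->plug->G->R->E->L->A->refl->E->L'->H->R'->H->plug->H
Char 5 ('C'): step: R->4, L=2; C->plug->C->R->C->L->G->refl->C->L'->D->R'->F->plug->F
Char 6 ('F'): step: R->5, L=2; F->plug->F->R->F->L->F->refl->D->L'->B->R'->B->plug->G
Char 7 ('D'): step: R->6, L=2; D->plug->D->R->B->L->D->refl->F->L'->F->R'->F->plug->F
Char 8 ('D'): step: R->7, L=2; D->plug->D->R->D->L->C->refl->G->L'->C->R'->B->plug->G
Char 9 ('B'): step: R->0, L->3 (L advanced); B->plug->G->R->G->L->D->refl->F->L'->B->R'->A->plug->A
Char 10 ('G'): step: R->1, L=3; G->plug->B->R->B->L->F->refl->D->L'->G->R'->A->plug->A

Answer: HEHHFGFGAA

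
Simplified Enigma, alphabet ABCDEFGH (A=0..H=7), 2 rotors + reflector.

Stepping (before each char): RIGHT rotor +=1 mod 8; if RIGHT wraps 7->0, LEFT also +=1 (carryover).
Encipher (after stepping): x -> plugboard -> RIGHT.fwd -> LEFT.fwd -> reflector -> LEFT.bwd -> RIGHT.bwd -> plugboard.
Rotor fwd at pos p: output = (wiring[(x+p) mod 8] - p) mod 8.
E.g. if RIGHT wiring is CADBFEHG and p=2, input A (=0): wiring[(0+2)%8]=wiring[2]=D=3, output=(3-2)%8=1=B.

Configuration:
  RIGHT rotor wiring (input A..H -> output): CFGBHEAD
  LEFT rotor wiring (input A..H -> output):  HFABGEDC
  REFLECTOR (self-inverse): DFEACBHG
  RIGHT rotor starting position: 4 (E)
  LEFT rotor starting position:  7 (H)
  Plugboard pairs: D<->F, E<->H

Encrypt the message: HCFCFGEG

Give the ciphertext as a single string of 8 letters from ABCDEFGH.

Answer: DFAAGACH

Derivation:
Char 1 ('H'): step: R->5, L=7; H->plug->E->R->A->L->D->refl->A->L'->B->R'->F->plug->D
Char 2 ('C'): step: R->6, L=7; C->plug->C->R->E->L->C->refl->E->L'->H->R'->D->plug->F
Char 3 ('F'): step: R->7, L=7; F->plug->D->R->H->L->E->refl->C->L'->E->R'->A->plug->A
Char 4 ('C'): step: R->0, L->0 (L advanced); C->plug->C->R->G->L->D->refl->A->L'->C->R'->A->plug->A
Char 5 ('F'): step: R->1, L=0; F->plug->D->R->G->L->D->refl->A->L'->C->R'->G->plug->G
Char 6 ('G'): step: R->2, L=0; G->plug->G->R->A->L->H->refl->G->L'->E->R'->A->plug->A
Char 7 ('E'): step: R->3, L=0; E->plug->H->R->D->L->B->refl->F->L'->B->R'->C->plug->C
Char 8 ('G'): step: R->4, L=0; G->plug->G->R->C->L->A->refl->D->L'->G->R'->E->plug->H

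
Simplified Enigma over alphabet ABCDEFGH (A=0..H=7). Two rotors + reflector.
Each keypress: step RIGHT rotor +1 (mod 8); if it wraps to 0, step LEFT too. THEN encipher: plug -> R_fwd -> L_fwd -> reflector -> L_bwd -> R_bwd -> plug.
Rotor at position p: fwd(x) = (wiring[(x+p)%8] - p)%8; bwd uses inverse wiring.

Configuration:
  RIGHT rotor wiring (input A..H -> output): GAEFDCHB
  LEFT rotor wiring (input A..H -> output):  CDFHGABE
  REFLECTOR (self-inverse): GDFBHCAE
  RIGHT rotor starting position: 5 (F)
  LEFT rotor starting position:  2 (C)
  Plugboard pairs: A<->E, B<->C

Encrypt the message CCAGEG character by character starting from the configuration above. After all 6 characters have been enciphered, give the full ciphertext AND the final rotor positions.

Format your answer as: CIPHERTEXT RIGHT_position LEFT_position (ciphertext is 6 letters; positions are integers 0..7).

Char 1 ('C'): step: R->6, L=2; C->plug->B->R->D->L->G->refl->A->L'->G->R'->E->plug->A
Char 2 ('C'): step: R->7, L=2; C->plug->B->R->H->L->B->refl->D->L'->A->R'->H->plug->H
Char 3 ('A'): step: R->0, L->3 (L advanced); A->plug->E->R->D->L->G->refl->A->L'->G->R'->A->plug->E
Char 4 ('G'): step: R->1, L=3; G->plug->G->R->A->L->E->refl->H->L'->F->R'->H->plug->H
Char 5 ('E'): step: R->2, L=3; E->plug->A->R->C->L->F->refl->C->L'->H->R'->F->plug->F
Char 6 ('G'): step: R->3, L=3; G->plug->G->R->F->L->H->refl->E->L'->A->R'->B->plug->C
Final: ciphertext=AHEHFC, RIGHT=3, LEFT=3

Answer: AHEHFC 3 3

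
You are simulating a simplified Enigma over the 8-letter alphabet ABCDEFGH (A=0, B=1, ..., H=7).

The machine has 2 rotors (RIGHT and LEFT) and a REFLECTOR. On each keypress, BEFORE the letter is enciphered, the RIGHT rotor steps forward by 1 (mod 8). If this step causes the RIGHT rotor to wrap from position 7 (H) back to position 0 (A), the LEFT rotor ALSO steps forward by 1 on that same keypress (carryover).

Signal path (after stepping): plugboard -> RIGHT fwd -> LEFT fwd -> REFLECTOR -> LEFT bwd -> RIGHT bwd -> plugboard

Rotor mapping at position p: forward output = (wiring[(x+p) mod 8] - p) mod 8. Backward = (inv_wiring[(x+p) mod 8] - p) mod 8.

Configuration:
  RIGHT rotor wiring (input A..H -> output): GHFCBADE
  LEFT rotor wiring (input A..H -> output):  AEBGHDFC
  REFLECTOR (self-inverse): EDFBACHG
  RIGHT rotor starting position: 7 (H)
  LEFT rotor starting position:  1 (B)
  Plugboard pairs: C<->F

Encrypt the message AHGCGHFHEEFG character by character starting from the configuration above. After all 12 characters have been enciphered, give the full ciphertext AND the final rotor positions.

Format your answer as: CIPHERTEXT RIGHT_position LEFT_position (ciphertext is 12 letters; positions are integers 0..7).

Char 1 ('A'): step: R->0, L->2 (L advanced); A->plug->A->R->G->L->G->refl->H->L'->A->R'->F->plug->C
Char 2 ('H'): step: R->1, L=2; H->plug->H->R->F->L->A->refl->E->L'->B->R'->C->plug->F
Char 3 ('G'): step: R->2, L=2; G->plug->G->R->E->L->D->refl->B->L'->D->R'->A->plug->A
Char 4 ('C'): step: R->3, L=2; C->plug->F->R->D->L->B->refl->D->L'->E->R'->G->plug->G
Char 5 ('G'): step: R->4, L=2; G->plug->G->R->B->L->E->refl->A->L'->F->R'->A->plug->A
Char 6 ('H'): step: R->5, L=2; H->plug->H->R->E->L->D->refl->B->L'->D->R'->A->plug->A
Char 7 ('F'): step: R->6, L=2; F->plug->C->R->A->L->H->refl->G->L'->G->R'->B->plug->B
Char 8 ('H'): step: R->7, L=2; H->plug->H->R->E->L->D->refl->B->L'->D->R'->E->plug->E
Char 9 ('E'): step: R->0, L->3 (L advanced); E->plug->E->R->B->L->E->refl->A->L'->C->R'->D->plug->D
Char 10 ('E'): step: R->1, L=3; E->plug->E->R->H->L->G->refl->H->L'->E->R'->B->plug->B
Char 11 ('F'): step: R->2, L=3; F->plug->C->R->H->L->G->refl->H->L'->E->R'->G->plug->G
Char 12 ('G'): step: R->3, L=3; G->plug->G->R->E->L->H->refl->G->L'->H->R'->A->plug->A
Final: ciphertext=CFAGAABEDBGA, RIGHT=3, LEFT=3

Answer: CFAGAABEDBGA 3 3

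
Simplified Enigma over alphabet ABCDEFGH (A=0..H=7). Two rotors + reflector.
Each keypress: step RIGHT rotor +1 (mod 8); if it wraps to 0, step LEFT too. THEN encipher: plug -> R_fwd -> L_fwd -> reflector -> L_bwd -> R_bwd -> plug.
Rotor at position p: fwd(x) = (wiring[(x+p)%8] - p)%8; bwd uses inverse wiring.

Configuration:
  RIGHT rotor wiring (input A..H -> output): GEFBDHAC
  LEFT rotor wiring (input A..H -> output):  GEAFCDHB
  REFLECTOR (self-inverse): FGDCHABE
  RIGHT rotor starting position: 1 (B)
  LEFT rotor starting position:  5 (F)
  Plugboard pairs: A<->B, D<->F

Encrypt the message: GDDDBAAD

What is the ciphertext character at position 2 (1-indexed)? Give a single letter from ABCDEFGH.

Char 1 ('G'): step: R->2, L=5; G->plug->G->R->E->L->H->refl->E->L'->C->R'->H->plug->H
Char 2 ('D'): step: R->3, L=5; D->plug->F->R->D->L->B->refl->G->L'->A->R'->B->plug->A

A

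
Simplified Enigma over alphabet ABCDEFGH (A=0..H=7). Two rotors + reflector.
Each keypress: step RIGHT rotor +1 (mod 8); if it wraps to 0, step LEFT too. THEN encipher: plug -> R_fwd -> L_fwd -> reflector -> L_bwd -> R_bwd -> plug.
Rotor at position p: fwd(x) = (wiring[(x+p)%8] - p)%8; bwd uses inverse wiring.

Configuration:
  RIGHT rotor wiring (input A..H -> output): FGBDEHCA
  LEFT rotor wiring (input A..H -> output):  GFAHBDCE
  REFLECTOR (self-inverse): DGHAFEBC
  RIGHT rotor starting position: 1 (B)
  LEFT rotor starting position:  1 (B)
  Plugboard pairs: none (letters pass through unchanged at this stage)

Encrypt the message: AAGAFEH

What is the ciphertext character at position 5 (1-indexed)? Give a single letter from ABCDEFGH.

Char 1 ('A'): step: R->2, L=1; A->plug->A->R->H->L->F->refl->E->L'->A->R'->E->plug->E
Char 2 ('A'): step: R->3, L=1; A->plug->A->R->A->L->E->refl->F->L'->H->R'->D->plug->D
Char 3 ('G'): step: R->4, L=1; G->plug->G->R->F->L->B->refl->G->L'->C->R'->F->plug->F
Char 4 ('A'): step: R->5, L=1; A->plug->A->R->C->L->G->refl->B->L'->F->R'->B->plug->B
Char 5 ('F'): step: R->6, L=1; F->plug->F->R->F->L->B->refl->G->L'->C->R'->B->plug->B

B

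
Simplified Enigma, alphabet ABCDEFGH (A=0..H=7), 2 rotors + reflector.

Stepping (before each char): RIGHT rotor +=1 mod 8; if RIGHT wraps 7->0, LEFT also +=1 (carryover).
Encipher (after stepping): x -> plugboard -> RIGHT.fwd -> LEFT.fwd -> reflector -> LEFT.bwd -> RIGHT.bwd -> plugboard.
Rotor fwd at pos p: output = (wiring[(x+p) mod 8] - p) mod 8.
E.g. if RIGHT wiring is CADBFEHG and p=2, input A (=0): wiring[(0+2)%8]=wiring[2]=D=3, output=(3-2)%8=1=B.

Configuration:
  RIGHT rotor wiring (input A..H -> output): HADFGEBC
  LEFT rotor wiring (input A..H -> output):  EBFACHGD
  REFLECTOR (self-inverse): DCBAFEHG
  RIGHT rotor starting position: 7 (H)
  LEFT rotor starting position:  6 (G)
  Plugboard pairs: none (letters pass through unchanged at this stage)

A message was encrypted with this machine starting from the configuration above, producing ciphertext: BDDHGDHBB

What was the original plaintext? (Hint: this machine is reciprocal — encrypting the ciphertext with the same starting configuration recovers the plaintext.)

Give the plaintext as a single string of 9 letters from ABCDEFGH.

Char 1 ('B'): step: R->0, L->7 (L advanced); B->plug->B->R->A->L->E->refl->F->L'->B->R'->G->plug->G
Char 2 ('D'): step: R->1, L=7; D->plug->D->R->F->L->D->refl->A->L'->G->R'->H->plug->H
Char 3 ('D'): step: R->2, L=7; D->plug->D->R->C->L->C->refl->B->L'->E->R'->C->plug->C
Char 4 ('H'): step: R->3, L=7; H->plug->H->R->A->L->E->refl->F->L'->B->R'->C->plug->C
Char 5 ('G'): step: R->4, L=7; G->plug->G->R->H->L->H->refl->G->L'->D->R'->E->plug->E
Char 6 ('D'): step: R->5, L=7; D->plug->D->R->C->L->C->refl->B->L'->E->R'->B->plug->B
Char 7 ('H'): step: R->6, L=7; H->plug->H->R->G->L->A->refl->D->L'->F->R'->E->plug->E
Char 8 ('B'): step: R->7, L=7; B->plug->B->R->A->L->E->refl->F->L'->B->R'->C->plug->C
Char 9 ('B'): step: R->0, L->0 (L advanced); B->plug->B->R->A->L->E->refl->F->L'->C->R'->H->plug->H

Answer: GHCCEBECH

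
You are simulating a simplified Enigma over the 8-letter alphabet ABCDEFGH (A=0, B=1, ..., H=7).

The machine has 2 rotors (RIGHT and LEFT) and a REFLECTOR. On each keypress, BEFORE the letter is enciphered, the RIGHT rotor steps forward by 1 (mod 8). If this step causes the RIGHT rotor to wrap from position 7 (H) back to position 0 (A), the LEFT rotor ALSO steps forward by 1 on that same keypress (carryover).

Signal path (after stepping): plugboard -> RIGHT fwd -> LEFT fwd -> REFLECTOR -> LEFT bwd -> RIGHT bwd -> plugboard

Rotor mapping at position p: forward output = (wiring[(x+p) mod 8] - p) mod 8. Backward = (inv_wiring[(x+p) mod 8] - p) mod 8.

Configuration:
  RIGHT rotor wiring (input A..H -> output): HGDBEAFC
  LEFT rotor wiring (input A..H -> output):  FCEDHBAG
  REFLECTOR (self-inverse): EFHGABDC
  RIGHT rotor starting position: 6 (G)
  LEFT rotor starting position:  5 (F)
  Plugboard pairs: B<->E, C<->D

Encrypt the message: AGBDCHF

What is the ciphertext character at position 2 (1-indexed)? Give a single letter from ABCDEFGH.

Char 1 ('A'): step: R->7, L=5; A->plug->A->R->D->L->A->refl->E->L'->A->R'->B->plug->E
Char 2 ('G'): step: R->0, L->6 (L advanced); G->plug->G->R->F->L->F->refl->B->L'->G->R'->B->plug->E

E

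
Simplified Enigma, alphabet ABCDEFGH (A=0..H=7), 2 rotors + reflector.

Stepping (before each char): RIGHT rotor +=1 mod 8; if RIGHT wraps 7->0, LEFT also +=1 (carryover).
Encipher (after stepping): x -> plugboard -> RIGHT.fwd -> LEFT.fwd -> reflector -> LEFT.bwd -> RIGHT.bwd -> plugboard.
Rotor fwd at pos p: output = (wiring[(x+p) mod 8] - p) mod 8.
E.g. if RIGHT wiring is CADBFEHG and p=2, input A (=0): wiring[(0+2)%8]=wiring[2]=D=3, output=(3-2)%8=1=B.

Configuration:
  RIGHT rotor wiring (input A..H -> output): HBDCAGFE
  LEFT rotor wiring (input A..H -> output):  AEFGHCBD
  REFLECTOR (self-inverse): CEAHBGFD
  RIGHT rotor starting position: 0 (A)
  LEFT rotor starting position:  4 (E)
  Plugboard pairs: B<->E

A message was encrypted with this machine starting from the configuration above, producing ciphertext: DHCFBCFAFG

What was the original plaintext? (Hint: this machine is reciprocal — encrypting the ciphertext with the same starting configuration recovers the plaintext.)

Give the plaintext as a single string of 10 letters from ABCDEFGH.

Char 1 ('D'): step: R->1, L=4; D->plug->D->R->H->L->C->refl->A->L'->F->R'->E->plug->B
Char 2 ('H'): step: R->2, L=4; H->plug->H->R->H->L->C->refl->A->L'->F->R'->G->plug->G
Char 3 ('C'): step: R->3, L=4; C->plug->C->R->D->L->H->refl->D->L'->A->R'->H->plug->H
Char 4 ('F'): step: R->4, L=4; F->plug->F->R->F->L->A->refl->C->L'->H->R'->G->plug->G
Char 5 ('B'): step: R->5, L=4; B->plug->E->R->E->L->E->refl->B->L'->G->R'->F->plug->F
Char 6 ('C'): step: R->6, L=4; C->plug->C->R->B->L->G->refl->F->L'->C->R'->G->plug->G
Char 7 ('F'): step: R->7, L=4; F->plug->F->R->B->L->G->refl->F->L'->C->R'->C->plug->C
Char 8 ('A'): step: R->0, L->5 (L advanced); A->plug->A->R->H->L->C->refl->A->L'->F->R'->G->plug->G
Char 9 ('F'): step: R->1, L=5; F->plug->F->R->E->L->H->refl->D->L'->D->R'->G->plug->G
Char 10 ('G'): step: R->2, L=5; G->plug->G->R->F->L->A->refl->C->L'->H->R'->H->plug->H

Answer: BGHGFGCGGH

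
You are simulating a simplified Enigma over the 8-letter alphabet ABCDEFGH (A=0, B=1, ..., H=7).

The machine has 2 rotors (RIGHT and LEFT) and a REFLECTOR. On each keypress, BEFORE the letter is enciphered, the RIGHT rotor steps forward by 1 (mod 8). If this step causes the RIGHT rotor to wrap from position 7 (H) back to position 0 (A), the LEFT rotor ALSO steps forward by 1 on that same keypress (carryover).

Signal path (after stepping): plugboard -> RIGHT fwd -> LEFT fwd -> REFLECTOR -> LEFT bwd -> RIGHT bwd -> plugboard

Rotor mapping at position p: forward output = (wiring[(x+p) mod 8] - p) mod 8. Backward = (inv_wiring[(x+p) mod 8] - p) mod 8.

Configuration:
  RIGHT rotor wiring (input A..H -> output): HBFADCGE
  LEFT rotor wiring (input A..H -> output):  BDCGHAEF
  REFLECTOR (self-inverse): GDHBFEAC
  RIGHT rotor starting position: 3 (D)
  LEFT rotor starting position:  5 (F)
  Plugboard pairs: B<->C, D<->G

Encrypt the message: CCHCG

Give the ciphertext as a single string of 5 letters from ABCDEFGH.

Answer: GBFGB

Derivation:
Char 1 ('C'): step: R->4, L=5; C->plug->B->R->G->L->B->refl->D->L'->A->R'->D->plug->G
Char 2 ('C'): step: R->5, L=5; C->plug->B->R->B->L->H->refl->C->L'->H->R'->C->plug->B
Char 3 ('H'): step: R->6, L=5; H->plug->H->R->E->L->G->refl->A->L'->C->R'->F->plug->F
Char 4 ('C'): step: R->7, L=5; C->plug->B->R->A->L->D->refl->B->L'->G->R'->D->plug->G
Char 5 ('G'): step: R->0, L->6 (L advanced); G->plug->D->R->A->L->G->refl->A->L'->F->R'->C->plug->B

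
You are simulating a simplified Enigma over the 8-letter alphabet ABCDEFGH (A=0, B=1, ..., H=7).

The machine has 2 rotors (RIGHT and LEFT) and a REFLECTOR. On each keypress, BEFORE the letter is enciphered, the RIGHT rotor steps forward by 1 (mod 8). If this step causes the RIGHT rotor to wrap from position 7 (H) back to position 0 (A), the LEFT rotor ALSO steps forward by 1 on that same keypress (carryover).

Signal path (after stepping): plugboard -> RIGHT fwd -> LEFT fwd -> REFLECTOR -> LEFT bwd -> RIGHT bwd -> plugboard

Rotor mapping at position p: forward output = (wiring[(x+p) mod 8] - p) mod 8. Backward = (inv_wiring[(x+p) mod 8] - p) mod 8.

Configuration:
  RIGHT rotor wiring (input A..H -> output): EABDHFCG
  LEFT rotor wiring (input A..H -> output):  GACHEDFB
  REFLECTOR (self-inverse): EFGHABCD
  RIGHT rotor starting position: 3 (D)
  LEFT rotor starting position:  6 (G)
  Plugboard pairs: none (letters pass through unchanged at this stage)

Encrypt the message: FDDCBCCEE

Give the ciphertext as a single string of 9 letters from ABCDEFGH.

Char 1 ('F'): step: R->4, L=6; F->plug->F->R->E->L->E->refl->A->L'->C->R'->D->plug->D
Char 2 ('D'): step: R->5, L=6; D->plug->D->R->H->L->F->refl->B->L'->F->R'->B->plug->B
Char 3 ('D'): step: R->6, L=6; D->plug->D->R->C->L->A->refl->E->L'->E->R'->A->plug->A
Char 4 ('C'): step: R->7, L=6; C->plug->C->R->B->L->D->refl->H->L'->A->R'->F->plug->F
Char 5 ('B'): step: R->0, L->7 (L advanced); B->plug->B->R->A->L->C->refl->G->L'->H->R'->E->plug->E
Char 6 ('C'): step: R->1, L=7; C->plug->C->R->C->L->B->refl->F->L'->F->R'->G->plug->G
Char 7 ('C'): step: R->2, L=7; C->plug->C->R->F->L->F->refl->B->L'->C->R'->G->plug->G
Char 8 ('E'): step: R->3, L=7; E->plug->E->R->D->L->D->refl->H->L'->B->R'->F->plug->F
Char 9 ('E'): step: R->4, L=7; E->plug->E->R->A->L->C->refl->G->L'->H->R'->H->plug->H

Answer: DBAFEGGFH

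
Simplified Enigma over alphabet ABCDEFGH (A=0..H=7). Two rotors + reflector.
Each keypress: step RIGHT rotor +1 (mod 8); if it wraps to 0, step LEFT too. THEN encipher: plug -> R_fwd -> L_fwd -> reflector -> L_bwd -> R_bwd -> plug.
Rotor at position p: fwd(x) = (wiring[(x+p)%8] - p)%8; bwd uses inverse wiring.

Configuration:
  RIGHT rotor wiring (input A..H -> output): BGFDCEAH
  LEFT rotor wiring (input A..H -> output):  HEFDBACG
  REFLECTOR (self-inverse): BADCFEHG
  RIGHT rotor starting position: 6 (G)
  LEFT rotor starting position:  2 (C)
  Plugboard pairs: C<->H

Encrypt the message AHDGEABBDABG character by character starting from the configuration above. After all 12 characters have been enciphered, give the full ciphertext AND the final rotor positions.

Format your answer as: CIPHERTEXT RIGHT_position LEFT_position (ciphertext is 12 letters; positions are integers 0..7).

Answer: HEECBBEHAGED 2 4

Derivation:
Char 1 ('A'): step: R->7, L=2; A->plug->A->R->A->L->D->refl->C->L'->H->R'->C->plug->H
Char 2 ('H'): step: R->0, L->3 (L advanced); H->plug->C->R->F->L->E->refl->F->L'->C->R'->E->plug->E
Char 3 ('D'): step: R->1, L=3; D->plug->D->R->B->L->G->refl->H->L'->D->R'->E->plug->E
Char 4 ('G'): step: R->2, L=3; G->plug->G->R->H->L->C->refl->D->L'->E->R'->H->plug->C
Char 5 ('E'): step: R->3, L=3; E->plug->E->R->E->L->D->refl->C->L'->H->R'->B->plug->B
Char 6 ('A'): step: R->4, L=3; A->plug->A->R->G->L->B->refl->A->L'->A->R'->B->plug->B
Char 7 ('B'): step: R->5, L=3; B->plug->B->R->D->L->H->refl->G->L'->B->R'->E->plug->E
Char 8 ('B'): step: R->6, L=3; B->plug->B->R->B->L->G->refl->H->L'->D->R'->C->plug->H
Char 9 ('D'): step: R->7, L=3; D->plug->D->R->G->L->B->refl->A->L'->A->R'->A->plug->A
Char 10 ('A'): step: R->0, L->4 (L advanced); A->plug->A->R->B->L->E->refl->F->L'->A->R'->G->plug->G
Char 11 ('B'): step: R->1, L=4; B->plug->B->R->E->L->D->refl->C->L'->D->R'->E->plug->E
Char 12 ('G'): step: R->2, L=4; G->plug->G->R->H->L->H->refl->G->L'->C->R'->D->plug->D
Final: ciphertext=HEECBBEHAGED, RIGHT=2, LEFT=4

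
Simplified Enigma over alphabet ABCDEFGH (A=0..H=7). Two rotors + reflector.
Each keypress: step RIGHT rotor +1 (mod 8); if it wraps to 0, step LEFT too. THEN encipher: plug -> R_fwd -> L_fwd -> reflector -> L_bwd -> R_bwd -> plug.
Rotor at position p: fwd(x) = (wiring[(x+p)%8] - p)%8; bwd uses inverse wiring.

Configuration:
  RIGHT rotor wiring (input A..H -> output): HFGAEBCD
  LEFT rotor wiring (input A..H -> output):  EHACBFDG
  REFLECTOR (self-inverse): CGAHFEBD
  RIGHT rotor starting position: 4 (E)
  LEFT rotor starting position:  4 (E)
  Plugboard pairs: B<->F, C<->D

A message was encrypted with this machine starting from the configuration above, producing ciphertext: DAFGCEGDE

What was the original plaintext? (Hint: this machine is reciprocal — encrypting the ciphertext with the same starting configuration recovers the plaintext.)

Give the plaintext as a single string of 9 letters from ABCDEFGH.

Char 1 ('D'): step: R->5, L=4; D->plug->C->R->G->L->E->refl->F->L'->A->R'->E->plug->E
Char 2 ('A'): step: R->6, L=4; A->plug->A->R->E->L->A->refl->C->L'->D->R'->H->plug->H
Char 3 ('F'): step: R->7, L=4; F->plug->B->R->A->L->F->refl->E->L'->G->R'->C->plug->D
Char 4 ('G'): step: R->0, L->5 (L advanced); G->plug->G->R->C->L->B->refl->G->L'->B->R'->F->plug->B
Char 5 ('C'): step: R->1, L=5; C->plug->D->R->D->L->H->refl->D->L'->F->R'->B->plug->F
Char 6 ('E'): step: R->2, L=5; E->plug->E->R->A->L->A->refl->C->L'->E->R'->A->plug->A
Char 7 ('G'): step: R->3, L=5; G->plug->G->R->C->L->B->refl->G->L'->B->R'->B->plug->F
Char 8 ('D'): step: R->4, L=5; D->plug->C->R->G->L->F->refl->E->L'->H->R'->D->plug->C
Char 9 ('E'): step: R->5, L=5; E->plug->E->R->A->L->A->refl->C->L'->E->R'->A->plug->A

Answer: EHDBFAFCA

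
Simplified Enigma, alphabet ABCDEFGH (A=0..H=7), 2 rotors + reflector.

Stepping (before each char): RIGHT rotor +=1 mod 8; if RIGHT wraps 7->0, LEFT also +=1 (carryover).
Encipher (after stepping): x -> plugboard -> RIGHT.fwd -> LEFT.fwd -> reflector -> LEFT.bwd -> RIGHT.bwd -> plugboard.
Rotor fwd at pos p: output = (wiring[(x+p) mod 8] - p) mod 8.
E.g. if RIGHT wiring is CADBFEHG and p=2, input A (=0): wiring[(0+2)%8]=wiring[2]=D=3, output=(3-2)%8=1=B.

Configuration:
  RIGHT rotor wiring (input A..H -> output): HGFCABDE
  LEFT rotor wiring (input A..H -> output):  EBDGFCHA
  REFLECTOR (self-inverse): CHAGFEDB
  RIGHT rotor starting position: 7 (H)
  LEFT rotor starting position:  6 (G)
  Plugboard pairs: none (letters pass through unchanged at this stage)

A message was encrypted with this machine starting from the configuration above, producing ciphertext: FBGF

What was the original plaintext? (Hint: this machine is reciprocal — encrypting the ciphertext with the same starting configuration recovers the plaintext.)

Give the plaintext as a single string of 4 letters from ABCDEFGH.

Char 1 ('F'): step: R->0, L->7 (L advanced); F->plug->F->R->B->L->F->refl->E->L'->D->R'->G->plug->G
Char 2 ('B'): step: R->1, L=7; B->plug->B->R->E->L->H->refl->B->L'->A->R'->E->plug->E
Char 3 ('G'): step: R->2, L=7; G->plug->G->R->F->L->G->refl->D->L'->G->R'->C->plug->C
Char 4 ('F'): step: R->3, L=7; F->plug->F->R->E->L->H->refl->B->L'->A->R'->D->plug->D

Answer: GECD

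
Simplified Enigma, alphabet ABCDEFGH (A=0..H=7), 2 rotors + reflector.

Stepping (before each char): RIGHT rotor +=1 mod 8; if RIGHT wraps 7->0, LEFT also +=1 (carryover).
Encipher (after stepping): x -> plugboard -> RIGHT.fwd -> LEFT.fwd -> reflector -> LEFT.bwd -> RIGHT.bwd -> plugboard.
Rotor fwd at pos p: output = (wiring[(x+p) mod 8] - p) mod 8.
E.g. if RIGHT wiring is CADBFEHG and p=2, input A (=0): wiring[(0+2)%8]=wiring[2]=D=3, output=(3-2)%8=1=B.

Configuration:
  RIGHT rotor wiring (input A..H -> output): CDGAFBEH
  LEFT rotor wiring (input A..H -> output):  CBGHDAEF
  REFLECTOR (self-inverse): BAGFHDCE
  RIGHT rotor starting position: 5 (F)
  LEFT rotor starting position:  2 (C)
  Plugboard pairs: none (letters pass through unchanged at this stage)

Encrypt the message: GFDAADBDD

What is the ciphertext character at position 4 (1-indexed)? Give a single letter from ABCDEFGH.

Char 1 ('G'): step: R->6, L=2; G->plug->G->R->H->L->H->refl->E->L'->A->R'->E->plug->E
Char 2 ('F'): step: R->7, L=2; F->plug->F->R->G->L->A->refl->B->L'->C->R'->G->plug->G
Char 3 ('D'): step: R->0, L->3 (L advanced); D->plug->D->R->A->L->E->refl->H->L'->F->R'->E->plug->E
Char 4 ('A'): step: R->1, L=3; A->plug->A->R->C->L->F->refl->D->L'->H->R'->C->plug->C

C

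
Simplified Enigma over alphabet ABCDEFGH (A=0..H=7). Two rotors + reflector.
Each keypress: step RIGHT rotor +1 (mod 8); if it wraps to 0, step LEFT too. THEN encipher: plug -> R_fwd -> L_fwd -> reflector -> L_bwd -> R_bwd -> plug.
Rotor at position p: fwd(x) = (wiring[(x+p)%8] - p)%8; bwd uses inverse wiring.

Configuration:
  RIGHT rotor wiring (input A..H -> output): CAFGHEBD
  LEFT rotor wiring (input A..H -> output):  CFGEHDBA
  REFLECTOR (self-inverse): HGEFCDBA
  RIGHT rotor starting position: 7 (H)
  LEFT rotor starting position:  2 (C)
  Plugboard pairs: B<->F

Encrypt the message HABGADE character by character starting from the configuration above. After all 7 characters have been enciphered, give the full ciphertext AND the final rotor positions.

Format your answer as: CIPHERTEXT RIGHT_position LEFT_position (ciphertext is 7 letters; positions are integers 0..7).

Answer: FFHHFHC 6 3

Derivation:
Char 1 ('H'): step: R->0, L->3 (L advanced); H->plug->H->R->D->L->G->refl->B->L'->A->R'->B->plug->F
Char 2 ('A'): step: R->1, L=3; A->plug->A->R->H->L->D->refl->F->L'->E->R'->B->plug->F
Char 3 ('B'): step: R->2, L=3; B->plug->F->R->B->L->E->refl->C->L'->G->R'->H->plug->H
Char 4 ('G'): step: R->3, L=3; G->plug->G->R->F->L->H->refl->A->L'->C->R'->H->plug->H
Char 5 ('A'): step: R->4, L=3; A->plug->A->R->D->L->G->refl->B->L'->A->R'->B->plug->F
Char 6 ('D'): step: R->5, L=3; D->plug->D->R->F->L->H->refl->A->L'->C->R'->H->plug->H
Char 7 ('E'): step: R->6, L=3; E->plug->E->R->H->L->D->refl->F->L'->E->R'->C->plug->C
Final: ciphertext=FFHHFHC, RIGHT=6, LEFT=3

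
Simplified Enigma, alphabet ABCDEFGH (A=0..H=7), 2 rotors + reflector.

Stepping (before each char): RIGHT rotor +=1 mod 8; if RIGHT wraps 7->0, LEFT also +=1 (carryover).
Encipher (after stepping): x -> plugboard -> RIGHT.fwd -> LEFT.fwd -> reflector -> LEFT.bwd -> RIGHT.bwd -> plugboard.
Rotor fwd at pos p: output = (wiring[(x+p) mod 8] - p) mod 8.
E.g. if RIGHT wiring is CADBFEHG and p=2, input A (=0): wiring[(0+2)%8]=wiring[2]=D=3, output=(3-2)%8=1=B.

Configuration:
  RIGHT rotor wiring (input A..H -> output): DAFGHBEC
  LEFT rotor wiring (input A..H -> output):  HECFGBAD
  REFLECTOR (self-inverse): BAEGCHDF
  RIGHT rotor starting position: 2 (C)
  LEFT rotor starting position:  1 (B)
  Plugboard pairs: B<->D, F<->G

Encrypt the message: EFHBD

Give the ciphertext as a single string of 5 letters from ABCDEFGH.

Answer: GGBAC

Derivation:
Char 1 ('E'): step: R->3, L=1; E->plug->E->R->H->L->G->refl->D->L'->A->R'->F->plug->G
Char 2 ('F'): step: R->4, L=1; F->plug->G->R->B->L->B->refl->A->L'->E->R'->F->plug->G
Char 3 ('H'): step: R->5, L=1; H->plug->H->R->C->L->E->refl->C->L'->G->R'->D->plug->B
Char 4 ('B'): step: R->6, L=1; B->plug->D->R->C->L->E->refl->C->L'->G->R'->A->plug->A
Char 5 ('D'): step: R->7, L=1; D->plug->B->R->E->L->A->refl->B->L'->B->R'->C->plug->C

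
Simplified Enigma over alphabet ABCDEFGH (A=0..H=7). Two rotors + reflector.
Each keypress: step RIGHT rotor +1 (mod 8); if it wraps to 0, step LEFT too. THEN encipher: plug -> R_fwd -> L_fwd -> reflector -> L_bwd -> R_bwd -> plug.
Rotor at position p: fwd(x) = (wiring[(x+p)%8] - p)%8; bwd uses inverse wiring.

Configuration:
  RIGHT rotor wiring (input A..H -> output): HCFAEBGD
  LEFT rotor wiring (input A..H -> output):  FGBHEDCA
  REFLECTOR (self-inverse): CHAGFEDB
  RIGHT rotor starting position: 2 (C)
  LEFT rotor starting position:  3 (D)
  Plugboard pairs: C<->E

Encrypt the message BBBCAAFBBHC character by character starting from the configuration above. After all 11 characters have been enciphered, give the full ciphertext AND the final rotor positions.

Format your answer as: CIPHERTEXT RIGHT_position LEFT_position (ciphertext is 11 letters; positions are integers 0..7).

Char 1 ('B'): step: R->3, L=3; B->plug->B->R->B->L->B->refl->H->L'->D->R'->D->plug->D
Char 2 ('B'): step: R->4, L=3; B->plug->B->R->F->L->C->refl->A->L'->C->R'->C->plug->E
Char 3 ('B'): step: R->5, L=3; B->plug->B->R->B->L->B->refl->H->L'->D->R'->G->plug->G
Char 4 ('C'): step: R->6, L=3; C->plug->E->R->H->L->G->refl->D->L'->G->R'->G->plug->G
Char 5 ('A'): step: R->7, L=3; A->plug->A->R->E->L->F->refl->E->L'->A->R'->B->plug->B
Char 6 ('A'): step: R->0, L->4 (L advanced); A->plug->A->R->H->L->D->refl->G->L'->C->R'->B->plug->B
Char 7 ('F'): step: R->1, L=4; F->plug->F->R->F->L->C->refl->A->L'->A->R'->E->plug->C
Char 8 ('B'): step: R->2, L=4; B->plug->B->R->G->L->F->refl->E->L'->D->R'->A->plug->A
Char 9 ('B'): step: R->3, L=4; B->plug->B->R->B->L->H->refl->B->L'->E->R'->F->plug->F
Char 10 ('H'): step: R->4, L=4; H->plug->H->R->E->L->B->refl->H->L'->B->R'->G->plug->G
Char 11 ('C'): step: R->5, L=4; C->plug->E->R->F->L->C->refl->A->L'->A->R'->F->plug->F
Final: ciphertext=DEGGBBCAFGF, RIGHT=5, LEFT=4

Answer: DEGGBBCAFGF 5 4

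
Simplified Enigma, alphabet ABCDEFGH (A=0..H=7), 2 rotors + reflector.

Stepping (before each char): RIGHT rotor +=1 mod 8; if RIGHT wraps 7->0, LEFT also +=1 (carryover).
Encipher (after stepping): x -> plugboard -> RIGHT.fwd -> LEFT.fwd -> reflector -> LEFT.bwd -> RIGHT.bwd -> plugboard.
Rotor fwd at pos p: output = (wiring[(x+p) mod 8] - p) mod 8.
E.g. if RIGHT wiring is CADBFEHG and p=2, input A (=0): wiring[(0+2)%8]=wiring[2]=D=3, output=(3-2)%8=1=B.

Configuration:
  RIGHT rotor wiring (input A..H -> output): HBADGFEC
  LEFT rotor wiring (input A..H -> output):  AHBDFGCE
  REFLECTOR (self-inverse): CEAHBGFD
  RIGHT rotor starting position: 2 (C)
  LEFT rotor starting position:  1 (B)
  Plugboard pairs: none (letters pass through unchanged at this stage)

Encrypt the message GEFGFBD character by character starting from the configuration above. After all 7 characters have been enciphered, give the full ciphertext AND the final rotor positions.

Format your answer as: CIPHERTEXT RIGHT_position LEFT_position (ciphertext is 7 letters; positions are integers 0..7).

Char 1 ('G'): step: R->3, L=1; G->plug->G->R->G->L->D->refl->H->L'->H->R'->E->plug->E
Char 2 ('E'): step: R->4, L=1; E->plug->E->R->D->L->E->refl->B->L'->F->R'->F->plug->F
Char 3 ('F'): step: R->5, L=1; F->plug->F->R->D->L->E->refl->B->L'->F->R'->C->plug->C
Char 4 ('G'): step: R->6, L=1; G->plug->G->R->A->L->G->refl->F->L'->E->R'->B->plug->B
Char 5 ('F'): step: R->7, L=1; F->plug->F->R->H->L->H->refl->D->L'->G->R'->G->plug->G
Char 6 ('B'): step: R->0, L->2 (L advanced); B->plug->B->R->B->L->B->refl->E->L'->D->R'->D->plug->D
Char 7 ('D'): step: R->1, L=2; D->plug->D->R->F->L->C->refl->A->L'->E->R'->E->plug->E
Final: ciphertext=EFCBGDE, RIGHT=1, LEFT=2

Answer: EFCBGDE 1 2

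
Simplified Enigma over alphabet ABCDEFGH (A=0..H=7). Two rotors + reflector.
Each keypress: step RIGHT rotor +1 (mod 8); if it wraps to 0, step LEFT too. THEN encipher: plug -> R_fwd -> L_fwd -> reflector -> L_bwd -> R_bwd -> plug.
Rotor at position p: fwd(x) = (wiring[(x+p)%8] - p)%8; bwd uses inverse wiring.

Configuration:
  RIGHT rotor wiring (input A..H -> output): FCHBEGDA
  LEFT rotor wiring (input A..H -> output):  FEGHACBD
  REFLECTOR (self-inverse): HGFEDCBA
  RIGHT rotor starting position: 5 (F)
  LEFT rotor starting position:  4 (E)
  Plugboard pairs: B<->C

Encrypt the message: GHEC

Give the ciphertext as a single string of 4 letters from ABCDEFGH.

Answer: CAGB

Derivation:
Char 1 ('G'): step: R->6, L=4; G->plug->G->R->G->L->C->refl->F->L'->C->R'->B->plug->C
Char 2 ('H'): step: R->7, L=4; H->plug->H->R->E->L->B->refl->G->L'->B->R'->A->plug->A
Char 3 ('E'): step: R->0, L->5 (L advanced); E->plug->E->R->E->L->H->refl->A->L'->D->R'->G->plug->G
Char 4 ('C'): step: R->1, L=5; C->plug->B->R->G->L->C->refl->F->L'->A->R'->C->plug->B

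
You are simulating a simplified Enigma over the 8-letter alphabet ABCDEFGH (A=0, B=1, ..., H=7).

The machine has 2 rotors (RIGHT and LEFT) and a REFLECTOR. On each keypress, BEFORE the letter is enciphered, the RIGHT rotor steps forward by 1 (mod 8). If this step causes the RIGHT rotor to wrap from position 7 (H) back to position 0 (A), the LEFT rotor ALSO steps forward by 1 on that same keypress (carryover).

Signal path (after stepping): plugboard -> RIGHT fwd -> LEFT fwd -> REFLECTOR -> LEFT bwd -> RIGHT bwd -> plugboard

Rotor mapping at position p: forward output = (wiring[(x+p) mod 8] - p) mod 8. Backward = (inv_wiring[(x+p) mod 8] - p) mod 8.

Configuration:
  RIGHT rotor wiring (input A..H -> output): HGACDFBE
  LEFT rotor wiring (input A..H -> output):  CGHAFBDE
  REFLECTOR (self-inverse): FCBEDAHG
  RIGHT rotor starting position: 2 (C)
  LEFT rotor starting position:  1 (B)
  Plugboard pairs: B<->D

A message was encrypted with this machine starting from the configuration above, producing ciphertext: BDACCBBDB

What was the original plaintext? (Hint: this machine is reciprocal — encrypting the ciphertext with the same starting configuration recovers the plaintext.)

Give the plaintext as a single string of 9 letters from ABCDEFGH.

Answer: GFDEAADAD

Derivation:
Char 1 ('B'): step: R->3, L=1; B->plug->D->R->G->L->D->refl->E->L'->D->R'->G->plug->G
Char 2 ('D'): step: R->4, L=1; D->plug->B->R->B->L->G->refl->H->L'->C->R'->F->plug->F
Char 3 ('A'): step: R->5, L=1; A->plug->A->R->A->L->F->refl->A->L'->E->R'->B->plug->D
Char 4 ('C'): step: R->6, L=1; C->plug->C->R->B->L->G->refl->H->L'->C->R'->E->plug->E
Char 5 ('C'): step: R->7, L=1; C->plug->C->R->H->L->B->refl->C->L'->F->R'->A->plug->A
Char 6 ('B'): step: R->0, L->2 (L advanced); B->plug->D->R->C->L->D->refl->E->L'->H->R'->A->plug->A
Char 7 ('B'): step: R->1, L=2; B->plug->D->R->C->L->D->refl->E->L'->H->R'->B->plug->D
Char 8 ('D'): step: R->2, L=2; D->plug->B->R->A->L->F->refl->A->L'->G->R'->A->plug->A
Char 9 ('B'): step: R->3, L=2; B->plug->D->R->G->L->A->refl->F->L'->A->R'->B->plug->D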